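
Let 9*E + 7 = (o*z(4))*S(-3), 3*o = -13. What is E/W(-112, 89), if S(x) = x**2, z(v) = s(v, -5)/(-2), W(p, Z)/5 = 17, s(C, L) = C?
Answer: 71/765 ≈ 0.092810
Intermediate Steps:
o = -13/3 (o = (1/3)*(-13) = -13/3 ≈ -4.3333)
W(p, Z) = 85 (W(p, Z) = 5*17 = 85)
z(v) = -v/2 (z(v) = v/(-2) = v*(-1/2) = -v/2)
E = 71/9 (E = -7/9 + (-(-13)*4/6*(-3)**2)/9 = -7/9 + (-13/3*(-2)*9)/9 = -7/9 + ((26/3)*9)/9 = -7/9 + (1/9)*78 = -7/9 + 26/3 = 71/9 ≈ 7.8889)
E/W(-112, 89) = (71/9)/85 = (71/9)*(1/85) = 71/765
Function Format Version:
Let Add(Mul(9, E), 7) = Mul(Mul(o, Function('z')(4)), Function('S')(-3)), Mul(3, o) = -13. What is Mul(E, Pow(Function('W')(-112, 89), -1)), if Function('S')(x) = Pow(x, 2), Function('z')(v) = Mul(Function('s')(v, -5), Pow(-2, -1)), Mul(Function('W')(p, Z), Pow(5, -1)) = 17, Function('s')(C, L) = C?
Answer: Rational(71, 765) ≈ 0.092810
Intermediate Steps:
o = Rational(-13, 3) (o = Mul(Rational(1, 3), -13) = Rational(-13, 3) ≈ -4.3333)
Function('W')(p, Z) = 85 (Function('W')(p, Z) = Mul(5, 17) = 85)
Function('z')(v) = Mul(Rational(-1, 2), v) (Function('z')(v) = Mul(v, Pow(-2, -1)) = Mul(v, Rational(-1, 2)) = Mul(Rational(-1, 2), v))
E = Rational(71, 9) (E = Add(Rational(-7, 9), Mul(Rational(1, 9), Mul(Mul(Rational(-13, 3), Mul(Rational(-1, 2), 4)), Pow(-3, 2)))) = Add(Rational(-7, 9), Mul(Rational(1, 9), Mul(Mul(Rational(-13, 3), -2), 9))) = Add(Rational(-7, 9), Mul(Rational(1, 9), Mul(Rational(26, 3), 9))) = Add(Rational(-7, 9), Mul(Rational(1, 9), 78)) = Add(Rational(-7, 9), Rational(26, 3)) = Rational(71, 9) ≈ 7.8889)
Mul(E, Pow(Function('W')(-112, 89), -1)) = Mul(Rational(71, 9), Pow(85, -1)) = Mul(Rational(71, 9), Rational(1, 85)) = Rational(71, 765)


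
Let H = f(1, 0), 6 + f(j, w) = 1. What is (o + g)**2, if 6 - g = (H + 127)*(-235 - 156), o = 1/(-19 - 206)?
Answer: 115225175021401/50625 ≈ 2.2761e+9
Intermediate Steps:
o = -1/225 (o = 1/(-225) = -1/225 ≈ -0.0044444)
f(j, w) = -5 (f(j, w) = -6 + 1 = -5)
H = -5
g = 47708 (g = 6 - (-5 + 127)*(-235 - 156) = 6 - 122*(-391) = 6 - 1*(-47702) = 6 + 47702 = 47708)
(o + g)**2 = (-1/225 + 47708)**2 = (10734299/225)**2 = 115225175021401/50625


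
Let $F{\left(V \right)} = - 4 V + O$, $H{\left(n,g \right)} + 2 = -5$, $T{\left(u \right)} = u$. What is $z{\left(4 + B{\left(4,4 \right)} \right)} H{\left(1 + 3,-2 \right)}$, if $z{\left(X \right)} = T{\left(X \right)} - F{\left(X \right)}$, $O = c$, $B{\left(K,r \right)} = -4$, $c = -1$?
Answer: $-7$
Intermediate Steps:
$O = -1$
$H{\left(n,g \right)} = -7$ ($H{\left(n,g \right)} = -2 - 5 = -7$)
$F{\left(V \right)} = -1 - 4 V$ ($F{\left(V \right)} = - 4 V - 1 = -1 - 4 V$)
$z{\left(X \right)} = 1 + 5 X$ ($z{\left(X \right)} = X - \left(-1 - 4 X\right) = X + \left(1 + 4 X\right) = 1 + 5 X$)
$z{\left(4 + B{\left(4,4 \right)} \right)} H{\left(1 + 3,-2 \right)} = \left(1 + 5 \left(4 - 4\right)\right) \left(-7\right) = \left(1 + 5 \cdot 0\right) \left(-7\right) = \left(1 + 0\right) \left(-7\right) = 1 \left(-7\right) = -7$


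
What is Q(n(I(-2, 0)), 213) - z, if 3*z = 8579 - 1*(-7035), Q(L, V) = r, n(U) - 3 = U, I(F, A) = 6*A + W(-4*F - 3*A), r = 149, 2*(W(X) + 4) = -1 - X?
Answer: -15167/3 ≈ -5055.7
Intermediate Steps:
W(X) = -9/2 - X/2 (W(X) = -4 + (-1 - X)/2 = -4 + (-1/2 - X/2) = -9/2 - X/2)
I(F, A) = -9/2 + 2*F + 15*A/2 (I(F, A) = 6*A + (-9/2 - (-4*F - 3*A)/2) = 6*A + (-9/2 + (2*F + 3*A/2)) = 6*A + (-9/2 + 2*F + 3*A/2) = -9/2 + 2*F + 15*A/2)
n(U) = 3 + U
Q(L, V) = 149
z = 15614/3 (z = (8579 - 1*(-7035))/3 = (8579 + 7035)/3 = (1/3)*15614 = 15614/3 ≈ 5204.7)
Q(n(I(-2, 0)), 213) - z = 149 - 1*15614/3 = 149 - 15614/3 = -15167/3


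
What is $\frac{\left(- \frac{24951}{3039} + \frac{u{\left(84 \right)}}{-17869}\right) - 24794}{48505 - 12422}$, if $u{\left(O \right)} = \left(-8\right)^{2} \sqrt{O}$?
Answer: $- \frac{25124639}{36552079} - \frac{128 \sqrt{21}}{644767127} \approx -0.68737$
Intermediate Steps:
$u{\left(O \right)} = 64 \sqrt{O}$
$\frac{\left(- \frac{24951}{3039} + \frac{u{\left(84 \right)}}{-17869}\right) - 24794}{48505 - 12422} = \frac{\left(- \frac{24951}{3039} + \frac{64 \sqrt{84}}{-17869}\right) - 24794}{48505 - 12422} = \frac{\left(\left(-24951\right) \frac{1}{3039} + 64 \cdot 2 \sqrt{21} \left(- \frac{1}{17869}\right)\right) - 24794}{36083} = \left(\left(- \frac{8317}{1013} + 128 \sqrt{21} \left(- \frac{1}{17869}\right)\right) - 24794\right) \frac{1}{36083} = \left(\left(- \frac{8317}{1013} - \frac{128 \sqrt{21}}{17869}\right) - 24794\right) \frac{1}{36083} = \left(- \frac{25124639}{1013} - \frac{128 \sqrt{21}}{17869}\right) \frac{1}{36083} = - \frac{25124639}{36552079} - \frac{128 \sqrt{21}}{644767127}$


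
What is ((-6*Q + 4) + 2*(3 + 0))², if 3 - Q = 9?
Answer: 2116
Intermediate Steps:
Q = -6 (Q = 3 - 1*9 = 3 - 9 = -6)
((-6*Q + 4) + 2*(3 + 0))² = ((-6*(-6) + 4) + 2*(3 + 0))² = ((36 + 4) + 2*3)² = (40 + 6)² = 46² = 2116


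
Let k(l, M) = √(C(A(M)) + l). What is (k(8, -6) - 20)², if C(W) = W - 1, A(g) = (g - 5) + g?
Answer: (20 - I*√10)² ≈ 390.0 - 126.49*I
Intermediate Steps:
A(g) = -5 + 2*g (A(g) = (-5 + g) + g = -5 + 2*g)
C(W) = -1 + W
k(l, M) = √(-6 + l + 2*M) (k(l, M) = √((-1 + (-5 + 2*M)) + l) = √((-6 + 2*M) + l) = √(-6 + l + 2*M))
(k(8, -6) - 20)² = (√(-6 + 8 + 2*(-6)) - 20)² = (√(-6 + 8 - 12) - 20)² = (√(-10) - 20)² = (I*√10 - 20)² = (-20 + I*√10)²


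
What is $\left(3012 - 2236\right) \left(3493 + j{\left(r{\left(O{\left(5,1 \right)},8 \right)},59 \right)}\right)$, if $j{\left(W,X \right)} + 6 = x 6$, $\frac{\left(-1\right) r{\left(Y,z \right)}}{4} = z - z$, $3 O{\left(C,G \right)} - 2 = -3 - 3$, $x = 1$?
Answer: $2710568$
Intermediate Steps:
$O{\left(C,G \right)} = - \frac{4}{3}$ ($O{\left(C,G \right)} = \frac{2}{3} + \frac{-3 - 3}{3} = \frac{2}{3} + \frac{1}{3} \left(-6\right) = \frac{2}{3} - 2 = - \frac{4}{3}$)
$r{\left(Y,z \right)} = 0$ ($r{\left(Y,z \right)} = - 4 \left(z - z\right) = \left(-4\right) 0 = 0$)
$j{\left(W,X \right)} = 0$ ($j{\left(W,X \right)} = -6 + 1 \cdot 6 = -6 + 6 = 0$)
$\left(3012 - 2236\right) \left(3493 + j{\left(r{\left(O{\left(5,1 \right)},8 \right)},59 \right)}\right) = \left(3012 - 2236\right) \left(3493 + 0\right) = 776 \cdot 3493 = 2710568$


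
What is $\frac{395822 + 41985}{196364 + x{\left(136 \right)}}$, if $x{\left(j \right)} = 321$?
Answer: $\frac{437807}{196685} \approx 2.2259$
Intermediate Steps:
$\frac{395822 + 41985}{196364 + x{\left(136 \right)}} = \frac{395822 + 41985}{196364 + 321} = \frac{437807}{196685}$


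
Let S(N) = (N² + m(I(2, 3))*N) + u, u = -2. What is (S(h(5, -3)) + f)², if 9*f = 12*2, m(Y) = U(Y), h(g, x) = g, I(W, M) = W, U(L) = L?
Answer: 11449/9 ≈ 1272.1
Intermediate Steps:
m(Y) = Y
f = 8/3 (f = (12*2)/9 = (⅑)*24 = 8/3 ≈ 2.6667)
S(N) = -2 + N² + 2*N (S(N) = (N² + 2*N) - 2 = -2 + N² + 2*N)
(S(h(5, -3)) + f)² = ((-2 + 5² + 2*5) + 8/3)² = ((-2 + 25 + 10) + 8/3)² = (33 + 8/3)² = (107/3)² = 11449/9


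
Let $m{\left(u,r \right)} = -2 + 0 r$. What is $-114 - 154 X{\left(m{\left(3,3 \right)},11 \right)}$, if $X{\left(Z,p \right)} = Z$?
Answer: $194$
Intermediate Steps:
$m{\left(u,r \right)} = -2$ ($m{\left(u,r \right)} = -2 + 0 = -2$)
$-114 - 154 X{\left(m{\left(3,3 \right)},11 \right)} = -114 - -308 = -114 + 308 = 194$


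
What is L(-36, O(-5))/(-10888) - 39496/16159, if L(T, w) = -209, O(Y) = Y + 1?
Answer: -426655217/175939192 ≈ -2.4250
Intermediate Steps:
O(Y) = 1 + Y
L(-36, O(-5))/(-10888) - 39496/16159 = -209/(-10888) - 39496/16159 = -209*(-1/10888) - 39496*1/16159 = 209/10888 - 39496/16159 = -426655217/175939192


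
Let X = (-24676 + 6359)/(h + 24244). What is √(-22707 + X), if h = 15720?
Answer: I*√9066641322215/19982 ≈ 150.69*I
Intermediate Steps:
X = -18317/39964 (X = (-24676 + 6359)/(15720 + 24244) = -18317/39964 ≈ -0.45834)
√(-22707 + X) = √(-22707 - 18317/39964) = √(-907480865/39964) = I*√9066641322215/19982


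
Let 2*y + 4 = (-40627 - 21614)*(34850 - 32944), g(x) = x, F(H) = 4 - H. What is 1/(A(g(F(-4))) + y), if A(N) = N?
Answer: -1/59315667 ≈ -1.6859e-8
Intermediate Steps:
y = -59315675 (y = -2 + ((-40627 - 21614)*(34850 - 32944))/2 = -2 + (-62241*1906)/2 = -2 + (½)*(-118631346) = -2 - 59315673 = -59315675)
1/(A(g(F(-4))) + y) = 1/((4 - 1*(-4)) - 59315675) = 1/((4 + 4) - 59315675) = 1/(8 - 59315675) = 1/(-59315667) = -1/59315667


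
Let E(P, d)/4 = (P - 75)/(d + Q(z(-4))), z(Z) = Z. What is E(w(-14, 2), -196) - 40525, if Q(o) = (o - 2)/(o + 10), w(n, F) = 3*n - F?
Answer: -7982949/197 ≈ -40523.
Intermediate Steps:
w(n, F) = -F + 3*n
Q(o) = (-2 + o)/(10 + o)
E(P, d) = 4*(-75 + P)/(-1 + d) (E(P, d) = 4*((P - 75)/(d + (-2 - 4)/(10 - 4))) = 4*((-75 + P)/(d - 6/6)) = 4*((-75 + P)/(d + (⅙)*(-6))) = 4*((-75 + P)/(d - 1)) = 4*((-75 + P)/(-1 + d)) = 4*(-75 + P)/(-1 + d))
E(w(-14, 2), -196) - 40525 = 4*(-75 + (-1*2 + 3*(-14)))/(-1 - 196) - 40525 = 4*(-75 + (-2 - 42))/(-197) - 40525 = 4*(-1/197)*(-75 - 44) - 40525 = 4*(-1/197)*(-119) - 40525 = 476/197 - 40525 = -7982949/197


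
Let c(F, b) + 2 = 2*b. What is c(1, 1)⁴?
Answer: 0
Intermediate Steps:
c(F, b) = -2 + 2*b
c(1, 1)⁴ = (-2 + 2*1)⁴ = (-2 + 2)⁴ = 0⁴ = 0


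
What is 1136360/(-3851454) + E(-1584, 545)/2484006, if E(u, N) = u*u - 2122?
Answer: 569384660323/797252903727 ≈ 0.71418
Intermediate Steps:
E(u, N) = -2122 + u² (E(u, N) = u² - 2122 = -2122 + u²)
1136360/(-3851454) + E(-1584, 545)/2484006 = 1136360/(-3851454) + (-2122 + (-1584)²)/2484006 = 1136360*(-1/3851454) + (-2122 + 2509056)*(1/2484006) = -568180/1925727 + 2506934*(1/2484006) = -568180/1925727 + 1253467/1242003 = 569384660323/797252903727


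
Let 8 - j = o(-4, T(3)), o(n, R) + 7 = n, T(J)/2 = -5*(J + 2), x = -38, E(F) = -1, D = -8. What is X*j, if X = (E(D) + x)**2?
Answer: 28899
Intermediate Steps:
T(J) = -20 - 10*J (T(J) = 2*(-5*(J + 2)) = 2*(-5*(2 + J)) = 2*(-10 - 5*J) = -20 - 10*J)
o(n, R) = -7 + n
X = 1521 (X = (-1 - 38)**2 = (-39)**2 = 1521)
j = 19 (j = 8 - (-7 - 4) = 8 - 1*(-11) = 8 + 11 = 19)
X*j = 1521*19 = 28899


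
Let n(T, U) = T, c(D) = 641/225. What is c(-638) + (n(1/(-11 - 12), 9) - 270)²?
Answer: 8680056314/119025 ≈ 72926.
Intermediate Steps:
c(D) = 641/225 (c(D) = 641*(1/225) = 641/225)
c(-638) + (n(1/(-11 - 12), 9) - 270)² = 641/225 + (1/(-11 - 12) - 270)² = 641/225 + (1/(-23) - 270)² = 641/225 + (-1/23 - 270)² = 641/225 + (-6211/23)² = 641/225 + 38576521/529 = 8680056314/119025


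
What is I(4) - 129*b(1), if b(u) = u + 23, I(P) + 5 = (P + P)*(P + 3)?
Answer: -3045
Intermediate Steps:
I(P) = -5 + 2*P*(3 + P) (I(P) = -5 + (P + P)*(P + 3) = -5 + (2*P)*(3 + P) = -5 + 2*P*(3 + P))
b(u) = 23 + u
I(4) - 129*b(1) = (-5 + 2*4**2 + 6*4) - 129*(23 + 1) = (-5 + 2*16 + 24) - 129*24 = (-5 + 32 + 24) - 3096 = 51 - 3096 = -3045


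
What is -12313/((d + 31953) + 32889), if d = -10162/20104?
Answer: -123770276/651786703 ≈ -0.18989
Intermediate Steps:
d = -5081/10052 (d = -10162*1/20104 = -5081/10052 ≈ -0.50547)
-12313/((d + 31953) + 32889) = -12313/((-5081/10052 + 31953) + 32889) = -12313/(321186475/10052 + 32889) = -12313/651786703/10052 = -12313*10052/651786703 = -123770276/651786703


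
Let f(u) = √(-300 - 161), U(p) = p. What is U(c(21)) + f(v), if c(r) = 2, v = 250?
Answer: 2 + I*√461 ≈ 2.0 + 21.471*I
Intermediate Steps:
f(u) = I*√461 (f(u) = √(-461) = I*√461)
U(c(21)) + f(v) = 2 + I*√461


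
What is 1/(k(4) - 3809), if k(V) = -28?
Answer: -1/3837 ≈ -0.00026062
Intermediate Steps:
1/(k(4) - 3809) = 1/(-28 - 3809) = 1/(-3837) = -1/3837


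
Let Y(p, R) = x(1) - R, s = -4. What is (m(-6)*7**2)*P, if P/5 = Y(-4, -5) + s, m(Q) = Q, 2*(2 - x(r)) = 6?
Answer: 0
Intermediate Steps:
x(r) = -1 (x(r) = 2 - 1/2*6 = 2 - 3 = -1)
Y(p, R) = -1 - R
P = 0 (P = 5*((-1 - 1*(-5)) - 4) = 5*((-1 + 5) - 4) = 5*(4 - 4) = 5*0 = 0)
(m(-6)*7**2)*P = -6*7**2*0 = -6*49*0 = -294*0 = 0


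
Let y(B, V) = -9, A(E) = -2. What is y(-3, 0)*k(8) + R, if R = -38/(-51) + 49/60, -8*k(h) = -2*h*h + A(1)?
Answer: -24597/170 ≈ -144.69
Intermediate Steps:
k(h) = ¼ + h²/4 (k(h) = -(-2*h*h - 2)/8 = -(-2*h² - 2)/8 = -(-2 - 2*h²)/8 = ¼ + h²/4)
R = 531/340 (R = -38*(-1/51) + 49*(1/60) = 38/51 + 49/60 = 531/340 ≈ 1.5618)
y(-3, 0)*k(8) + R = -9*(¼ + (¼)*8²) + 531/340 = -9*(¼ + (¼)*64) + 531/340 = -9*(¼ + 16) + 531/340 = -9*65/4 + 531/340 = -585/4 + 531/340 = -24597/170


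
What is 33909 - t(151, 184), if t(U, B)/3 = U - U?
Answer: 33909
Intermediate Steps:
t(U, B) = 0 (t(U, B) = 3*(U - U) = 3*0 = 0)
33909 - t(151, 184) = 33909 - 1*0 = 33909 + 0 = 33909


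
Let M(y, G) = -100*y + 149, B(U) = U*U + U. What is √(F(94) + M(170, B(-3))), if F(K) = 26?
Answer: 5*I*√673 ≈ 129.71*I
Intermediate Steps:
B(U) = U + U² (B(U) = U² + U = U + U²)
M(y, G) = 149 - 100*y
√(F(94) + M(170, B(-3))) = √(26 + (149 - 100*170)) = √(26 + (149 - 17000)) = √(26 - 16851) = √(-16825) = 5*I*√673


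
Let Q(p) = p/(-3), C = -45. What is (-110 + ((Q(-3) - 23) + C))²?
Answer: 31329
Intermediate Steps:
Q(p) = -p/3 (Q(p) = p*(-⅓) = -p/3)
(-110 + ((Q(-3) - 23) + C))² = (-110 + ((-⅓*(-3) - 23) - 45))² = (-110 + ((1 - 23) - 45))² = (-110 + (-22 - 45))² = (-110 - 67)² = (-177)² = 31329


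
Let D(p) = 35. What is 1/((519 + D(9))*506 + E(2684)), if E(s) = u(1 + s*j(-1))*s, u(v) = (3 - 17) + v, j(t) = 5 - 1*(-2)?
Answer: 1/50672424 ≈ 1.9735e-8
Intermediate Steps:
j(t) = 7 (j(t) = 5 + 2 = 7)
u(v) = -14 + v
E(s) = s*(-13 + 7*s) (E(s) = (-14 + (1 + s*7))*s = (-14 + (1 + 7*s))*s = (-13 + 7*s)*s = s*(-13 + 7*s))
1/((519 + D(9))*506 + E(2684)) = 1/((519 + 35)*506 + 2684*(-13 + 7*2684)) = 1/(554*506 + 2684*(-13 + 18788)) = 1/(280324 + 2684*18775) = 1/(280324 + 50392100) = 1/50672424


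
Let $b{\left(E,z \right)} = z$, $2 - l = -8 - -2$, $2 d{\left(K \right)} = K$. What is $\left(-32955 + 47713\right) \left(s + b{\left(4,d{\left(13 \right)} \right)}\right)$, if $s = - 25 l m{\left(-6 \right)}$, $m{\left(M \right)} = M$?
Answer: $17805527$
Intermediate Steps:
$d{\left(K \right)} = \frac{K}{2}$
$l = 8$ ($l = 2 - \left(-8 - -2\right) = 2 - \left(-8 + 2\right) = 2 - -6 = 2 + 6 = 8$)
$s = 1200$ ($s = \left(-25\right) 8 \left(-6\right) = \left(-200\right) \left(-6\right) = 1200$)
$\left(-32955 + 47713\right) \left(s + b{\left(4,d{\left(13 \right)} \right)}\right) = \left(-32955 + 47713\right) \left(1200 + \frac{1}{2} \cdot 13\right) = 14758 \left(1200 + \frac{13}{2}\right) = 14758 \cdot \frac{2413}{2} = 17805527$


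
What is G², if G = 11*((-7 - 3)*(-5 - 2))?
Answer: 592900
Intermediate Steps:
G = 770 (G = 11*(-10*(-7)) = 11*70 = 770)
G² = 770² = 592900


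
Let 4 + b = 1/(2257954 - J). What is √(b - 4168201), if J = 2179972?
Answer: I*√25347656250780438/77982 ≈ 2041.6*I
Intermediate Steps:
b = -311927/77982 (b = -4 + 1/(2257954 - 1*2179972) = -4 + 1/(2257954 - 2179972) = -4 + 1/77982 = -311927/77982 ≈ -4.0000)
√(b - 4168201) = √(-311927/77982 - 4168201) = √(-325044962309/77982) = I*√25347656250780438/77982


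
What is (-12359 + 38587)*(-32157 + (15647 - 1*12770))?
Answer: -767955840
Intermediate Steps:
(-12359 + 38587)*(-32157 + (15647 - 1*12770)) = 26228*(-32157 + (15647 - 12770)) = 26228*(-32157 + 2877) = 26228*(-29280) = -767955840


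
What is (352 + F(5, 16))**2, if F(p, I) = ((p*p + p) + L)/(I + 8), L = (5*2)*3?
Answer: 502681/4 ≈ 1.2567e+5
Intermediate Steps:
L = 30 (L = 10*3 = 30)
F(p, I) = (30 + p + p**2)/(8 + I) (F(p, I) = ((p*p + p) + 30)/(I + 8) = ((p**2 + p) + 30)/(8 + I) = ((p + p**2) + 30)/(8 + I) = (30 + p + p**2)/(8 + I))
(352 + F(5, 16))**2 = (352 + (30 + 5 + 5**2)/(8 + 16))**2 = (352 + (30 + 5 + 25)/24)**2 = (352 + (1/24)*60)**2 = (352 + 5/2)**2 = (709/2)**2 = 502681/4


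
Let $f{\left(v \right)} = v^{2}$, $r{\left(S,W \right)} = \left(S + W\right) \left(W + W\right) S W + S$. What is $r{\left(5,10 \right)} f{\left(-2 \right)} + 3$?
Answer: $60023$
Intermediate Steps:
$r{\left(S,W \right)} = S + 2 S W^{2} \left(S + W\right)$ ($r{\left(S,W \right)} = \left(S + W\right) 2 W S W + S = 2 W \left(S + W\right) S W + S = 2 S W \left(S + W\right) W + S = 2 S W^{2} \left(S + W\right) + S = S + 2 S W^{2} \left(S + W\right)$)
$r{\left(5,10 \right)} f{\left(-2 \right)} + 3 = 5 \left(1 + 2 \cdot 10^{3} + 2 \cdot 5 \cdot 10^{2}\right) \left(-2\right)^{2} + 3 = 5 \left(1 + 2 \cdot 1000 + 2 \cdot 5 \cdot 100\right) 4 + 3 = 5 \left(1 + 2000 + 1000\right) 4 + 3 = 5 \cdot 3001 \cdot 4 + 3 = 15005 \cdot 4 + 3 = 60020 + 3 = 60023$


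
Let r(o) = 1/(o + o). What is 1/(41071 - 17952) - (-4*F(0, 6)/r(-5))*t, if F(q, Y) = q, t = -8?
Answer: 1/23119 ≈ 4.3254e-5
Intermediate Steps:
r(o) = 1/(2*o)
1/(41071 - 17952) - (-4*F(0, 6)/r(-5))*t = 1/(41071 - 17952) - (-0/((1/2)/(-5)))*(-8) = 1/23119 - (-0/((1/2)*(-1/5)))*(-8) = 1/23119 - (-0/(-1/10))*(-8) = 1/23119 - (-0*(-10))*(-8) = 1/23119 - (-4*0)*(-8) = 1/23119 - 0*(-8) = 1/23119 - 1*0 = 1/23119 + 0 = 1/23119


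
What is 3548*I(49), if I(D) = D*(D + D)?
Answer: 17037496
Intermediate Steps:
I(D) = 2*D² (I(D) = D*(2*D) = 2*D²)
3548*I(49) = 3548*(2*49²) = 3548*(2*2401) = 3548*4802 = 17037496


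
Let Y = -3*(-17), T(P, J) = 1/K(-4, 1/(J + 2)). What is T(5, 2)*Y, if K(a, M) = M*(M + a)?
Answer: -272/5 ≈ -54.400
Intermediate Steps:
T(P, J) = (2 + J)/(-4 + 1/(2 + J)) (T(P, J) = 1/((1/(J + 2) - 4)/(J + 2)) = 1/((1/(2 + J) - 4)/(2 + J)) = 1/((-4 + 1/(2 + J))/(2 + J)) = (2 + J)/(-4 + 1/(2 + J)))
Y = 51
T(5, 2)*Y = -(2 + 2)**2/(7 + 4*2)*51 = -1*4**2/(7 + 8)*51 = -1*16/15*51 = -1*16*1/15*51 = -16/15*51 = -272/5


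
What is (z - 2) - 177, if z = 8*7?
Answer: -123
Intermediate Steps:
z = 56
(z - 2) - 177 = (56 - 2) - 177 = 54 - 177 = -123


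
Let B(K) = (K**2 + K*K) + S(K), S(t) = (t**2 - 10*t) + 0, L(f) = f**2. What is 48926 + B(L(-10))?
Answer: 77926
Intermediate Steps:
S(t) = t**2 - 10*t
B(K) = 2*K**2 + K*(-10 + K) (B(K) = (K**2 + K*K) + K*(-10 + K) = (K**2 + K**2) + K*(-10 + K) = 2*K**2 + K*(-10 + K))
48926 + B(L(-10)) = 48926 + (-10)**2*(-10 + 3*(-10)**2) = 48926 + 100*(-10 + 3*100) = 48926 + 100*(-10 + 300) = 48926 + 100*290 = 48926 + 29000 = 77926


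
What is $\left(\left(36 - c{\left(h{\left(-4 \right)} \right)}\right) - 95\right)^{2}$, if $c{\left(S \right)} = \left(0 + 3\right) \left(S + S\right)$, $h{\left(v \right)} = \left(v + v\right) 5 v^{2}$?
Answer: $14295961$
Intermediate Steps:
$h{\left(v \right)} = 10 v^{3}$ ($h{\left(v \right)} = 2 v 5 v^{2} = 10 v v^{2} = 10 v^{3}$)
$c{\left(S \right)} = 6 S$ ($c{\left(S \right)} = 3 \cdot 2 S = 6 S$)
$\left(\left(36 - c{\left(h{\left(-4 \right)} \right)}\right) - 95\right)^{2} = \left(\left(36 - 6 \cdot 10 \left(-4\right)^{3}\right) - 95\right)^{2} = \left(\left(36 - 6 \cdot 10 \left(-64\right)\right) - 95\right)^{2} = \left(\left(36 - 6 \left(-640\right)\right) - 95\right)^{2} = \left(\left(36 - -3840\right) - 95\right)^{2} = \left(\left(36 + 3840\right) - 95\right)^{2} = \left(3876 - 95\right)^{2} = 3781^{2} = 14295961$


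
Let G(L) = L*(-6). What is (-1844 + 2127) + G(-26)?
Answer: 439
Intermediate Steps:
G(L) = -6*L
(-1844 + 2127) + G(-26) = (-1844 + 2127) - 6*(-26) = 283 + 156 = 439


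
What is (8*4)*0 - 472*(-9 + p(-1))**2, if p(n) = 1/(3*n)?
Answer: -370048/9 ≈ -41116.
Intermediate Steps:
p(n) = 1/(3*n)
(8*4)*0 - 472*(-9 + p(-1))**2 = (8*4)*0 - 472*(-9 + (1/3)/(-1))**2 = 32*0 - 472*(-9 + (1/3)*(-1))**2 = 0 - 472*(-9 - 1/3)**2 = 0 - 472*(-28/3)**2 = 0 - 472*784/9 = 0 - 370048/9 = -370048/9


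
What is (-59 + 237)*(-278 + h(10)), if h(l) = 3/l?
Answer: -247153/5 ≈ -49431.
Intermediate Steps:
(-59 + 237)*(-278 + h(10)) = (-59 + 237)*(-278 + 3/10) = 178*(-278 + 3*(1/10)) = 178*(-278 + 3/10) = 178*(-2777/10) = -247153/5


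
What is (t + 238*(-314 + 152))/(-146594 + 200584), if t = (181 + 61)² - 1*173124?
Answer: -76558/26995 ≈ -2.8360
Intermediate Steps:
t = -114560 (t = 242² - 173124 = 58564 - 173124 = -114560)
(t + 238*(-314 + 152))/(-146594 + 200584) = (-114560 + 238*(-314 + 152))/(-146594 + 200584) = (-114560 + 238*(-162))/53990 = (-114560 - 38556)*(1/53990) = -153116*1/53990 = -76558/26995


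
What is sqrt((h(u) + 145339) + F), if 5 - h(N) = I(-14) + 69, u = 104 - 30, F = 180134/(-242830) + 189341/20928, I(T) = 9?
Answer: sqrt(14655781293635254325595)/317621640 ≈ 381.15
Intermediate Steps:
F = 21103915339/2540973120 (F = 180134*(-1/242830) + 189341*(1/20928) = -90067/121415 + 189341/20928 = 21103915339/2540973120 ≈ 8.3055)
u = 74
h(N) = -73 (h(N) = 5 - (9 + 69) = 5 - 1*78 = 5 - 78 = -73)
sqrt((h(u) + 145339) + F) = sqrt((-73 + 145339) + 21103915339/2540973120) = sqrt(145266 + 21103915339/2540973120) = sqrt(369138105165259/2540973120) = sqrt(14655781293635254325595)/317621640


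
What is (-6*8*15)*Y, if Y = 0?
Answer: 0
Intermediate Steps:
(-6*8*15)*Y = (-6*8*15)*0 = -48*15*0 = -720*0 = 0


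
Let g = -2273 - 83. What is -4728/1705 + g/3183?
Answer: -19066204/5427015 ≈ -3.5132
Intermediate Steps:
g = -2356
-4728/1705 + g/3183 = -4728/1705 - 2356/3183 = -19066204/5427015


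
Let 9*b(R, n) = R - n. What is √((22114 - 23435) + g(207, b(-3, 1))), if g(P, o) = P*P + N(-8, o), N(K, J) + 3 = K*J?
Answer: √373757/3 ≈ 203.79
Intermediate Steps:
N(K, J) = -3 + J*K (N(K, J) = -3 + K*J = -3 + J*K)
b(R, n) = -n/9 + R/9 (b(R, n) = (R - n)/9 = -n/9 + R/9)
g(P, o) = -3 + P² - 8*o (g(P, o) = P*P + (-3 + o*(-8)) = P² + (-3 - 8*o) = -3 + P² - 8*o)
√((22114 - 23435) + g(207, b(-3, 1))) = √((22114 - 23435) + (-3 + 207² - 8*(-⅑*1 + (⅑)*(-3)))) = √(-1321 + (-3 + 42849 - 8*(-⅑ - ⅓))) = √(-1321 + (-3 + 42849 - 8*(-4/9))) = √(-1321 + (-3 + 42849 + 32/9)) = √(-1321 + 385646/9) = √(373757/9) = √373757/3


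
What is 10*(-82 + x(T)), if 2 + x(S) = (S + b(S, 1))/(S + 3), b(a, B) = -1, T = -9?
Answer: -2470/3 ≈ -823.33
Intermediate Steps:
x(S) = -2 + (-1 + S)/(3 + S) (x(S) = -2 + (S - 1)/(S + 3) = -2 + (-1 + S)/(3 + S))
10*(-82 + x(T)) = 10*(-82 + (-7 - 1*(-9))/(3 - 9)) = 10*(-82 + (-7 + 9)/(-6)) = 10*(-82 - ⅙*2) = 10*(-82 - ⅓) = 10*(-247/3) = -2470/3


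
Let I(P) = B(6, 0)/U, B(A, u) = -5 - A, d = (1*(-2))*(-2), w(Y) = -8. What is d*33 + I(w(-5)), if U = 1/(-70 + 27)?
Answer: 605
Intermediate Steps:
U = -1/43 (U = 1/(-43) = -1/43 ≈ -0.023256)
d = 4 (d = -2*(-2) = 4)
I(P) = 473 (I(P) = (-5 - 1*6)/(-1/43) = (-5 - 6)*(-43) = -11*(-43) = 473)
d*33 + I(w(-5)) = 4*33 + 473 = 132 + 473 = 605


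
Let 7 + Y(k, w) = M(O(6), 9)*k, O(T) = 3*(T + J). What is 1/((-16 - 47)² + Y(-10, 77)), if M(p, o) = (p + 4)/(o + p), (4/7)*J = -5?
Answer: 3/12056 ≈ 0.00024884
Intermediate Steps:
J = -35/4 (J = (7/4)*(-5) = -35/4 ≈ -8.7500)
O(T) = -105/4 + 3*T (O(T) = 3*(T - 35/4) = 3*(-35/4 + T) = -105/4 + 3*T)
M(p, o) = (4 + p)/(o + p)
Y(k, w) = -7 - 17*k/3 (Y(k, w) = -7 + ((4 + (-105/4 + 3*6))/(9 + (-105/4 + 3*6)))*k = -7 + ((4 + (-105/4 + 18))/(9 + (-105/4 + 18)))*k = -7 + ((4 - 33/4)/(9 - 33/4))*k = -7 + (-17/4/(¾))*k = -7 + ((4/3)*(-17/4))*k = -7 - 17*k/3)
1/((-16 - 47)² + Y(-10, 77)) = 1/((-16 - 47)² + (-7 - 17/3*(-10))) = 1/((-63)² + (-7 + 170/3)) = 1/(3969 + 149/3) = 1/(12056/3) = 3/12056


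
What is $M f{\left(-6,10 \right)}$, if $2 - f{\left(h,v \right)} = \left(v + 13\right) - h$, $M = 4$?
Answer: $-108$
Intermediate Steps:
$f{\left(h,v \right)} = -11 + h - v$ ($f{\left(h,v \right)} = 2 - \left(\left(v + 13\right) - h\right) = 2 - \left(\left(13 + v\right) - h\right) = 2 - \left(13 + v - h\right) = -11 + h - v$)
$M f{\left(-6,10 \right)} = 4 \left(-11 - 6 - 10\right) = 4 \left(-27\right) = -108$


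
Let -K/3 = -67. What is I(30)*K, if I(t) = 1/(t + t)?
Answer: 67/20 ≈ 3.3500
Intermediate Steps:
I(t) = 1/(2*t)
K = 201 (K = -3*(-67) = 201)
I(30)*K = ((1/2)/30)*201 = ((1/2)*(1/30))*201 = (1/60)*201 = 67/20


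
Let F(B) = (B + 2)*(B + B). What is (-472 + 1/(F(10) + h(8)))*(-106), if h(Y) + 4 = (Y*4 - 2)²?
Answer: 28418123/568 ≈ 50032.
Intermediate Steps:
F(B) = 2*B*(2 + B) (F(B) = (2 + B)*(2*B) = 2*B*(2 + B))
h(Y) = -4 + (-2 + 4*Y)² (h(Y) = -4 + (Y*4 - 2)² = -4 + (4*Y - 2)² = -4 + (-2 + 4*Y)²)
(-472 + 1/(F(10) + h(8)))*(-106) = (-472 + 1/(2*10*(2 + 10) + 16*8*(-1 + 8)))*(-106) = (-472 + 1/(2*10*12 + 16*8*7))*(-106) = (-472 + 1/(240 + 896))*(-106) = (-472 + 1/1136)*(-106) = -536191/1136*(-106) = 28418123/568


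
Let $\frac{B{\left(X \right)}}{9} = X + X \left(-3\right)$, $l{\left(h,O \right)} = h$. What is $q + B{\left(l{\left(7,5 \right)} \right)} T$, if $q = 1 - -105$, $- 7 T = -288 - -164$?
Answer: $-2126$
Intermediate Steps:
$T = \frac{124}{7}$ ($T = - \frac{-288 - -164}{7} = - \frac{-288 + 164}{7} = \left(- \frac{1}{7}\right) \left(-124\right) = \frac{124}{7} \approx 17.714$)
$q = 106$ ($q = 1 + 105 = 106$)
$B{\left(X \right)} = - 18 X$ ($B{\left(X \right)} = 9 \left(X + X \left(-3\right)\right) = 9 \left(X - 3 X\right) = 9 \left(- 2 X\right) = - 18 X$)
$q + B{\left(l{\left(7,5 \right)} \right)} T = 106 + \left(-18\right) 7 \cdot \frac{124}{7} = 106 - 2232 = -2126$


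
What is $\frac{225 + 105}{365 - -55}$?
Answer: $\frac{11}{14} \approx 0.78571$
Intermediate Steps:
$\frac{225 + 105}{365 - -55} = \frac{330}{365 + \left(-18 + 73\right)} = \frac{330}{365 + 55} = \frac{330}{420} = 330 \cdot \frac{1}{420} = \frac{11}{14}$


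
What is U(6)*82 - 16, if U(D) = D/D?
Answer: 66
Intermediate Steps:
U(D) = 1
U(6)*82 - 16 = 1*82 - 16 = 82 - 16 = 66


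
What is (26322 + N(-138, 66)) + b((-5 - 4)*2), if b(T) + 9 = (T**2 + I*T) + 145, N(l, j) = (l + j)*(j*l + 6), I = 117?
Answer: 680020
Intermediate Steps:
N(l, j) = (6 + j*l)*(j + l) (N(l, j) = (j + l)*(6 + j*l) = (6 + j*l)*(j + l))
b(T) = 136 + T**2 + 117*T (b(T) = -9 + ((T**2 + 117*T) + 145) = -9 + (145 + T**2 + 117*T) = 136 + T**2 + 117*T)
(26322 + N(-138, 66)) + b((-5 - 4)*2) = (26322 + (6*66 + 6*(-138) + 66*(-138)**2 - 138*66**2)) + (136 + ((-5 - 4)*2)**2 + 117*((-5 - 4)*2)) = (26322 + (396 - 828 + 66*19044 - 138*4356)) + (136 + (-9*2)**2 + 117*(-9*2)) = (26322 + (396 - 828 + 1256904 - 601128)) + (136 + (-18)**2 + 117*(-18)) = (26322 + 655344) + (136 + 324 - 2106) = 681666 - 1646 = 680020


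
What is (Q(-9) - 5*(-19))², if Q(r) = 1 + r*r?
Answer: 31329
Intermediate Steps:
Q(r) = 1 + r²
(Q(-9) - 5*(-19))² = ((1 + (-9)²) - 5*(-19))² = ((1 + 81) + 95)² = (82 + 95)² = 177² = 31329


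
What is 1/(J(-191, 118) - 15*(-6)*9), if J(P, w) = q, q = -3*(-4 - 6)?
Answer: 1/840 ≈ 0.0011905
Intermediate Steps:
q = 30 (q = -3*(-10) = 30)
J(P, w) = 30
1/(J(-191, 118) - 15*(-6)*9) = 1/(30 - 15*(-6)*9) = 1/(30 + 90*9) = 1/(30 + 810) = 1/840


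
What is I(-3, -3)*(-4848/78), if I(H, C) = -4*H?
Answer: -9696/13 ≈ -745.85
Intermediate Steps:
I(-3, -3)*(-4848/78) = (-4*(-3))*(-4848/78) = 12*(-4848*1/78) = 12*(-808/13) = -9696/13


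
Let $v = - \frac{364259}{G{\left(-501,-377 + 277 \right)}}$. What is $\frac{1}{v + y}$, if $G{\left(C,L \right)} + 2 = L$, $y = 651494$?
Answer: $\frac{6}{3930391} \approx 1.5266 \cdot 10^{-6}$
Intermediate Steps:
$G{\left(C,L \right)} = -2 + L$
$v = \frac{21427}{6}$ ($v = - \frac{364259}{-2 + \left(-377 + 277\right)} = - \frac{364259}{-2 - 100} = - \frac{364259}{-102} = \left(-364259\right) \left(- \frac{1}{102}\right) = \frac{21427}{6} \approx 3571.2$)
$\frac{1}{v + y} = \frac{1}{\frac{21427}{6} + 651494} = \frac{1}{\frac{3930391}{6}} = \frac{6}{3930391}$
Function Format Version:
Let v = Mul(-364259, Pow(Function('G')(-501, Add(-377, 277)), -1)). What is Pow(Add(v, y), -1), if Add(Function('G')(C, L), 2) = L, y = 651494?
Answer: Rational(6, 3930391) ≈ 1.5266e-6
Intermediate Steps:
Function('G')(C, L) = Add(-2, L)
v = Rational(21427, 6) (v = Mul(-364259, Pow(Add(-2, Add(-377, 277)), -1)) = Mul(-364259, Pow(Add(-2, -100), -1)) = Mul(-364259, Pow(-102, -1)) = Mul(-364259, Rational(-1, 102)) = Rational(21427, 6) ≈ 3571.2)
Pow(Add(v, y), -1) = Pow(Add(Rational(21427, 6), 651494), -1) = Pow(Rational(3930391, 6), -1) = Rational(6, 3930391)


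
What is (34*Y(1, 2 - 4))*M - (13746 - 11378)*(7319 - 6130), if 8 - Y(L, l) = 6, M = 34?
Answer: -2813240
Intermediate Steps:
Y(L, l) = 2 (Y(L, l) = 8 - 1*6 = 8 - 6 = 2)
(34*Y(1, 2 - 4))*M - (13746 - 11378)*(7319 - 6130) = (34*2)*34 - (13746 - 11378)*(7319 - 6130) = 68*34 - 2368*1189 = 2312 - 1*2815552 = 2312 - 2815552 = -2813240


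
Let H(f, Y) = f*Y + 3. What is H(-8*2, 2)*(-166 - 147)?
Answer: 9077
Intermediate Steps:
H(f, Y) = 3 + Y*f (H(f, Y) = Y*f + 3 = 3 + Y*f)
H(-8*2, 2)*(-166 - 147) = (3 + 2*(-8*2))*(-166 - 147) = (3 + 2*(-16))*(-313) = (3 - 32)*(-313) = -29*(-313) = 9077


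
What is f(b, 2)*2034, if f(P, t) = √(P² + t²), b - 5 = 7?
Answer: 4068*√37 ≈ 24745.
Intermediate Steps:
b = 12 (b = 5 + 7 = 12)
f(b, 2)*2034 = √(12² + 2²)*2034 = √(144 + 4)*2034 = √148*2034 = (2*√37)*2034 = 4068*√37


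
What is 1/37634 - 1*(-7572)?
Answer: 284964649/37634 ≈ 7572.0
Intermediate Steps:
1/37634 - 1*(-7572) = 1/37634 + 7572 = 284964649/37634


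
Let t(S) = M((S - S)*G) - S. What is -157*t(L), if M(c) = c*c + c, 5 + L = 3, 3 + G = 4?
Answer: -314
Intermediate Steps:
G = 1 (G = -3 + 4 = 1)
L = -2 (L = -5 + 3 = -2)
M(c) = c + c**2 (M(c) = c**2 + c = c + c**2)
t(S) = -S (t(S) = ((S - S)*1)*(1 + (S - S)*1) - S = (0*1)*(1 + 0*1) - S = 0*(1 + 0) - S = 0*1 - S = 0 - S = -S)
-157*t(L) = -(-157)*(-2) = -157*2 = -314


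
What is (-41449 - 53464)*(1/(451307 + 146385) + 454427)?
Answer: -25779071493798805/597692 ≈ -4.3131e+10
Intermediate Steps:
(-41449 - 53464)*(1/(451307 + 146385) + 454427) = -94913*(1/597692 + 454427) = -94913*271607382485/597692 = -25779071493798805/597692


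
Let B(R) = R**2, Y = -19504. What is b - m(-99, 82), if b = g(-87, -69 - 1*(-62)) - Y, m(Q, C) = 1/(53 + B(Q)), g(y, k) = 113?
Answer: 193305917/9854 ≈ 19617.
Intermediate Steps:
m(Q, C) = 1/(53 + Q**2)
b = 19617 (b = 113 - 1*(-19504) = 113 + 19504 = 19617)
b - m(-99, 82) = 19617 - 1/(53 + (-99)**2) = 19617 - 1/(53 + 9801) = 19617 - 1/9854 = 193305917/9854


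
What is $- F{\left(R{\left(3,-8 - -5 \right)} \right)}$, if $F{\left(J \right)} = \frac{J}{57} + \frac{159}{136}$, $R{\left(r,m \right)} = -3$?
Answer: $- \frac{2885}{2584} \approx -1.1165$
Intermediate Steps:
$F{\left(J \right)} = \frac{159}{136} + \frac{J}{57}$ ($F{\left(J \right)} = J \frac{1}{57} + 159 \cdot \frac{1}{136} = \frac{J}{57} + \frac{159}{136} = \frac{159}{136} + \frac{J}{57}$)
$- F{\left(R{\left(3,-8 - -5 \right)} \right)} = - (\frac{159}{136} + \frac{1}{57} \left(-3\right)) = - (\frac{159}{136} - \frac{1}{19}) = \left(-1\right) \frac{2885}{2584} = - \frac{2885}{2584}$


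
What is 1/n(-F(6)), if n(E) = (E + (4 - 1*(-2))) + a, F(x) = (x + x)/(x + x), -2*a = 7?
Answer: ⅔ ≈ 0.66667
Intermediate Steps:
a = -7/2 (a = -½*7 = -7/2 ≈ -3.5000)
F(x) = 1 (F(x) = (2*x)/((2*x)) = (2*x)*(1/(2*x)) = 1)
n(E) = 5/2 + E (n(E) = (E + (4 - 1*(-2))) - 7/2 = (E + (4 + 2)) - 7/2 = (E + 6) - 7/2 = (6 + E) - 7/2 = 5/2 + E)
1/n(-F(6)) = 1/(5/2 - 1*1) = 1/(5/2 - 1) = 1/(3/2) = ⅔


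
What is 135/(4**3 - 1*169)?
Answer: -9/7 ≈ -1.2857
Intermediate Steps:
135/(4**3 - 1*169) = 135/(64 - 169) = 135/(-105) = 135*(-1/105) = -9/7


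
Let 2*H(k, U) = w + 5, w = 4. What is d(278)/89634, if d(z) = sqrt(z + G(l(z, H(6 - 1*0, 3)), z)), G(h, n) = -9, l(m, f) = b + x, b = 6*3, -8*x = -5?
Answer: sqrt(269)/89634 ≈ 0.00018298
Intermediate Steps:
x = 5/8 (x = -1/8*(-5) = 5/8 ≈ 0.62500)
b = 18
H(k, U) = 9/2 (H(k, U) = (4 + 5)/2 = (1/2)*9 = 9/2)
l(m, f) = 149/8 (l(m, f) = 18 + 5/8 = 149/8)
d(z) = sqrt(-9 + z) (d(z) = sqrt(z - 9) = sqrt(-9 + z))
d(278)/89634 = sqrt(-9 + 278)/89634 = sqrt(269)*(1/89634) = sqrt(269)/89634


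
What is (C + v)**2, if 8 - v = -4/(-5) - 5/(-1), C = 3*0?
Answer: 121/25 ≈ 4.8400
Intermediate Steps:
C = 0
v = 11/5 (v = 8 - (-4/(-5) - 5/(-1)) = 8 - (-4*(-1/5) - 5*(-1)) = 8 - (4/5 + 5) = 8 - 1*29/5 = 8 - 29/5 = 11/5 ≈ 2.2000)
(C + v)**2 = (0 + 11/5)**2 = (11/5)**2 = 121/25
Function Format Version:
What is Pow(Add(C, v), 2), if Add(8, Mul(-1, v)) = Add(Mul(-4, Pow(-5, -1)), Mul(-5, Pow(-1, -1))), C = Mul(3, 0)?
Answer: Rational(121, 25) ≈ 4.8400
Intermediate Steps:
C = 0
v = Rational(11, 5) (v = Add(8, Mul(-1, Add(Mul(-4, Pow(-5, -1)), Mul(-5, Pow(-1, -1))))) = Add(8, Mul(-1, Add(Mul(-4, Rational(-1, 5)), Mul(-5, -1)))) = Add(8, Mul(-1, Add(Rational(4, 5), 5))) = Add(8, Mul(-1, Rational(29, 5))) = Add(8, Rational(-29, 5)) = Rational(11, 5) ≈ 2.2000)
Pow(Add(C, v), 2) = Pow(Add(0, Rational(11, 5)), 2) = Pow(Rational(11, 5), 2) = Rational(121, 25)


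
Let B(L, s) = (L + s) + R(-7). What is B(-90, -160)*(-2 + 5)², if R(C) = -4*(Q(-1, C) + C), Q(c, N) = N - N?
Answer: -1998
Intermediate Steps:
Q(c, N) = 0
R(C) = -4*C (R(C) = -4*(0 + C) = -4*C)
B(L, s) = 28 + L + s (B(L, s) = (L + s) - 4*(-7) = (L + s) + 28 = 28 + L + s)
B(-90, -160)*(-2 + 5)² = (28 - 90 - 160)*(-2 + 5)² = -222*3² = -222*9 = -1998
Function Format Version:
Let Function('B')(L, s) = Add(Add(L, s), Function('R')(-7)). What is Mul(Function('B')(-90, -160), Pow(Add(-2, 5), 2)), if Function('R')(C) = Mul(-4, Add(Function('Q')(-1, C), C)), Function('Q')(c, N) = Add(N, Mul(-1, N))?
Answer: -1998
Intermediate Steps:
Function('Q')(c, N) = 0
Function('R')(C) = Mul(-4, C) (Function('R')(C) = Mul(-4, Add(0, C)) = Mul(-4, C))
Function('B')(L, s) = Add(28, L, s) (Function('B')(L, s) = Add(Add(L, s), Mul(-4, -7)) = Add(Add(L, s), 28) = Add(28, L, s))
Mul(Function('B')(-90, -160), Pow(Add(-2, 5), 2)) = Mul(Add(28, -90, -160), Pow(Add(-2, 5), 2)) = Mul(-222, Pow(3, 2)) = Mul(-222, 9) = -1998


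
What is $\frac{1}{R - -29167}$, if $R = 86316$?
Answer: $\frac{1}{115483} \approx 8.6593 \cdot 10^{-6}$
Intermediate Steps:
$\frac{1}{R - -29167} = \frac{1}{86316 - -29167} = \frac{1}{86316 + \left(-433 + 29600\right)} = \frac{1}{86316 + 29167} = \frac{1}{115483}$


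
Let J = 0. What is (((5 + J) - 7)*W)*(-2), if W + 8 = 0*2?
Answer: -32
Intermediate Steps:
W = -8 (W = -8 + 0*2 = -8 + 0 = -8)
(((5 + J) - 7)*W)*(-2) = (((5 + 0) - 7)*(-8))*(-2) = ((5 - 7)*(-8))*(-2) = -2*(-8)*(-2) = 16*(-2) = -32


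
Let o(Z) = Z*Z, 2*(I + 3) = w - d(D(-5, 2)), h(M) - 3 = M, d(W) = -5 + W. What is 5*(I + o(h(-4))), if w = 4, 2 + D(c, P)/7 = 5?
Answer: -40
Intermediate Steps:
D(c, P) = 21 (D(c, P) = -14 + 7*5 = -14 + 35 = 21)
h(M) = 3 + M
I = -9 (I = -3 + (4 - (-5 + 21))/2 = -3 + (4 - 1*16)/2 = -3 + (4 - 16)/2 = -3 + (1/2)*(-12) = -3 - 6 = -9)
o(Z) = Z**2
5*(I + o(h(-4))) = 5*(-9 + (3 - 4)**2) = 5*(-9 + (-1)**2) = 5*(-9 + 1) = 5*(-8) = -40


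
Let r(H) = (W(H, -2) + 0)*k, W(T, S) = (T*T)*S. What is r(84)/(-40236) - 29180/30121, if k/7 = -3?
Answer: -120244108/14427959 ≈ -8.3341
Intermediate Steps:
k = -21 (k = 7*(-3) = -21)
W(T, S) = S*T² (W(T, S) = T²*S = S*T²)
r(H) = 42*H² (r(H) = (-2*H² + 0)*(-21) = -2*H²*(-21) = 42*H²)
r(84)/(-40236) - 29180/30121 = (42*84²)/(-40236) - 29180/30121 = (42*7056)*(-1/40236) - 29180*1/30121 = 296352*(-1/40236) - 29180/30121 = -3528/479 - 29180/30121 = -120244108/14427959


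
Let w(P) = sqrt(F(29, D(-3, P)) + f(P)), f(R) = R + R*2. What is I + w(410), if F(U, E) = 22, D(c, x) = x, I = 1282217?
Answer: 1282217 + 2*sqrt(313) ≈ 1.2823e+6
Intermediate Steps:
f(R) = 3*R (f(R) = R + 2*R = 3*R)
w(P) = sqrt(22 + 3*P)
I + w(410) = 1282217 + sqrt(22 + 3*410) = 1282217 + sqrt(22 + 1230) = 1282217 + sqrt(1252) = 1282217 + 2*sqrt(313)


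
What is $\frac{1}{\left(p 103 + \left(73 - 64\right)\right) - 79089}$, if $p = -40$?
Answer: $- \frac{1}{83200} \approx -1.2019 \cdot 10^{-5}$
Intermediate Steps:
$\frac{1}{\left(p 103 + \left(73 - 64\right)\right) - 79089} = \frac{1}{\left(\left(-40\right) 103 + \left(73 - 64\right)\right) - 79089} = \frac{1}{\left(-4120 + 9\right) - 79089} = \frac{1}{-4111 - 79089} = \frac{1}{-83200} = - \frac{1}{83200}$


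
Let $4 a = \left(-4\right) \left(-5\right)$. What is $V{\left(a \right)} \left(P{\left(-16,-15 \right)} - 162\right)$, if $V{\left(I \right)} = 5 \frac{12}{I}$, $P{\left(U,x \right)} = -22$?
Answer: $-2208$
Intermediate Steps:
$a = 5$ ($a = \frac{\left(-4\right) \left(-5\right)}{4} = \frac{1}{4} \cdot 20 = 5$)
$V{\left(I \right)} = \frac{60}{I}$
$V{\left(a \right)} \left(P{\left(-16,-15 \right)} - 162\right) = \frac{60}{5} \left(-22 - 162\right) = 60 \cdot \frac{1}{5} \left(-184\right) = 12 \left(-184\right) = -2208$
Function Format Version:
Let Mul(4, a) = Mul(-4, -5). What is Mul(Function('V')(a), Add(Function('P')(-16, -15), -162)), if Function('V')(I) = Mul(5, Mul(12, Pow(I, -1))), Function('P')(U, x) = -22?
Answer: -2208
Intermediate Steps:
a = 5 (a = Mul(Rational(1, 4), Mul(-4, -5)) = Mul(Rational(1, 4), 20) = 5)
Function('V')(I) = Mul(60, Pow(I, -1))
Mul(Function('V')(a), Add(Function('P')(-16, -15), -162)) = Mul(Mul(60, Pow(5, -1)), Add(-22, -162)) = Mul(Mul(60, Rational(1, 5)), -184) = Mul(12, -184) = -2208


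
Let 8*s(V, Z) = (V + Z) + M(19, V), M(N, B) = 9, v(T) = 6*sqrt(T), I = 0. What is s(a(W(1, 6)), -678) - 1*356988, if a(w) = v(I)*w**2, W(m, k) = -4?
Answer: -2856573/8 ≈ -3.5707e+5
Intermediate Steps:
a(w) = 0 (a(w) = (6*sqrt(0))*w**2 = (6*0)*w**2 = 0*w**2 = 0)
s(V, Z) = 9/8 + V/8 + Z/8 (s(V, Z) = ((V + Z) + 9)/8 = (9 + V + Z)/8 = 9/8 + V/8 + Z/8)
s(a(W(1, 6)), -678) - 1*356988 = (9/8 + (1/8)*0 + (1/8)*(-678)) - 1*356988 = (9/8 + 0 - 339/4) - 356988 = -669/8 - 356988 = -2856573/8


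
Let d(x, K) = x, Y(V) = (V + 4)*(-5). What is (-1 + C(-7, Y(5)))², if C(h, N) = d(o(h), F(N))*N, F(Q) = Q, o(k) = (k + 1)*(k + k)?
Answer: 14295961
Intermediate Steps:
Y(V) = -20 - 5*V (Y(V) = (4 + V)*(-5) = -20 - 5*V)
o(k) = 2*k*(1 + k) (o(k) = (1 + k)*(2*k) = 2*k*(1 + k))
C(h, N) = 2*N*h*(1 + h) (C(h, N) = (2*h*(1 + h))*N = 2*N*h*(1 + h))
(-1 + C(-7, Y(5)))² = (-1 + 2*(-20 - 5*5)*(-7)*(1 - 7))² = (-1 + 2*(-20 - 25)*(-7)*(-6))² = (-1 + 2*(-45)*(-7)*(-6))² = (-1 - 3780)² = (-3781)² = 14295961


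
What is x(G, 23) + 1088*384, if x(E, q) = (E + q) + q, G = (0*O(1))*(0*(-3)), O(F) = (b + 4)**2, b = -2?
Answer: 417838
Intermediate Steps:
O(F) = 4 (O(F) = (-2 + 4)**2 = 2**2 = 4)
G = 0 (G = (0*4)*(0*(-3)) = 0*0 = 0)
x(E, q) = E + 2*q
x(G, 23) + 1088*384 = (0 + 2*23) + 1088*384 = (0 + 46) + 417792 = 46 + 417792 = 417838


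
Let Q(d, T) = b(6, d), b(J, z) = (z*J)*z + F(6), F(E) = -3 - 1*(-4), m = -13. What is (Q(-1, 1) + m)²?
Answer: 36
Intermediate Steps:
F(E) = 1 (F(E) = -3 + 4 = 1)
b(J, z) = 1 + J*z² (b(J, z) = (z*J)*z + 1 = (J*z)*z + 1 = J*z² + 1 = 1 + J*z²)
Q(d, T) = 1 + 6*d²
(Q(-1, 1) + m)² = ((1 + 6*(-1)²) - 13)² = ((1 + 6*1) - 13)² = ((1 + 6) - 13)² = (7 - 13)² = (-6)² = 36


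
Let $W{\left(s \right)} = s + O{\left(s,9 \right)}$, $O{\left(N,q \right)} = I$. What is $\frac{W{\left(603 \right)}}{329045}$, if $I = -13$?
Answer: $\frac{118}{65809} \approx 0.0017931$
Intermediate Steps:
$O{\left(N,q \right)} = -13$
$W{\left(s \right)} = -13 + s$ ($W{\left(s \right)} = s - 13 = -13 + s$)
$\frac{W{\left(603 \right)}}{329045} = \frac{-13 + 603}{329045} = 590 \cdot \frac{1}{329045} = \frac{118}{65809}$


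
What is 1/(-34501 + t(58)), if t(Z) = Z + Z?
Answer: -1/34385 ≈ -2.9082e-5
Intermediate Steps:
t(Z) = 2*Z
1/(-34501 + t(58)) = 1/(-34501 + 2*58) = 1/(-34501 + 116) = 1/(-34385) = -1/34385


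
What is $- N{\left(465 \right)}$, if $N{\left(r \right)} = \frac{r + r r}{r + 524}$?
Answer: $- \frac{216690}{989} \approx -219.1$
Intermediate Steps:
$N{\left(r \right)} = \frac{r + r^{2}}{524 + r}$
$- N{\left(465 \right)} = - \frac{465 \left(1 + 465\right)}{524 + 465} = - \frac{465 \cdot 466}{989} = \left(-1\right) \frac{216690}{989} = - \frac{216690}{989}$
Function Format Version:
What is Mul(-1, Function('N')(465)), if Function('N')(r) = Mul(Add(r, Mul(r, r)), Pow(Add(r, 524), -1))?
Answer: Rational(-216690, 989) ≈ -219.10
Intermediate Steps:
Function('N')(r) = Mul(Pow(Add(524, r), -1), Add(r, Pow(r, 2))) (Function('N')(r) = Mul(Add(r, Pow(r, 2)), Pow(Add(524, r), -1)) = Mul(Pow(Add(524, r), -1), Add(r, Pow(r, 2))))
Mul(-1, Function('N')(465)) = Mul(-1, Mul(465, Pow(Add(524, 465), -1), Add(1, 465))) = Mul(-1, Mul(465, Pow(989, -1), 466)) = Mul(-1, Mul(465, Rational(1, 989), 466)) = Mul(-1, Rational(216690, 989)) = Rational(-216690, 989)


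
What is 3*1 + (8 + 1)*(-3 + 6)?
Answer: 30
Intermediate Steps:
3*1 + (8 + 1)*(-3 + 6) = 3 + 9*3 = 3 + 27 = 30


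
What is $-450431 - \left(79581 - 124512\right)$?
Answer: $-405500$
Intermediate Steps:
$-450431 - \left(79581 - 124512\right) = -450431 - -44931 = -450431 + 44931 = -405500$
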